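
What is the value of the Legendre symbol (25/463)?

Euler's criterion: (25/463) ≡ 25^231 (mod 463).
25^2 ≡ 162 (mod 463)
25^4 ≡ 316 (mod 463)
25^8 ≡ 311 (mod 463)
25^16 ≡ 417 (mod 463)
25^32 ≡ 264 (mod 463)
25^64 ≡ 246 (mod 463)
25^128 ≡ 326 (mod 463)
25^231 = 25^(128+64+32+4+2+1) ≡ 1 (mod 463).
Result is 1, so (25/463) = 1.

1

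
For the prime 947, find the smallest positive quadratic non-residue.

(2/947) = −1, so 2 is the smallest positive non-residue mod 947.

2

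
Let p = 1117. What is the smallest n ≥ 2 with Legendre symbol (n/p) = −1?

(2/1117) = −1, so 2 is the smallest positive non-residue mod 1117.

2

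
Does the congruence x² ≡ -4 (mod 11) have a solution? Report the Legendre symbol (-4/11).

-1

Euler's criterion: (-4/11) ≡ 7^5 (mod 11).
7^2 ≡ 5 (mod 11)
7^4 ≡ 3 (mod 11)
7^5 = 7^(4+1) ≡ 10 (mod 11).
Result is 10 ≡ −1, so (-4/11) = −1.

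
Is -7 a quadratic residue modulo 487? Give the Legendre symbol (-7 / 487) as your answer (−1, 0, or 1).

1

First reduce: -7 ≡ 480 (mod 487).
Pull out 2^5: since 487 ≡ 7 (mod 8), (2/487) = +1, so (2/487)^5 = +1.
Reciprocity: 15 ≡ 3 and 487 ≡ 3 (mod 4), so (15/487) = −(487/15).
Reduce top mod 15: now compute (7/15).
Reciprocity: 7 ≡ 3 and 15 ≡ 3 (mod 4), so (7/15) = −(15/7).
Reduce top mod 7: now compute (1/7).
Reached (1/7) = 1. Collecting the sign flips along the way, the symbol is +1.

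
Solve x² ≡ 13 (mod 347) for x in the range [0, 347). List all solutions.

Since 347 ≡ 3 (mod 4), a square root of 13 is 13^((347+1)/4) = 13^87 mod 347.
Repeated squaring: 13^2≡169, 13^4≡107, 13^8≡345, 13^16≡4, 13^32≡16, 13^64≡256 (mod 347).
13^87 = 13^(64+16+4+2+1) ≡ 56 (mod 347).
Check: 56² = 3136 ≡ 13 (mod 347). The two roots are 56 and 291.

56, 291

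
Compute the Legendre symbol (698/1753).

Pull out 2: since 1753 ≡ 1 (mod 8), (2/1753) = +1.
Reciprocity: 349 ≡ 1 and 1753 ≡ 1 (mod 4), so (349/1753) = +(1753/349).
Reduce top mod 349: now compute (8/349).
Pull out 2^3: since 349 ≡ 5 (mod 8), (2/349) = -1, so (2/349)^3 = -1.
Reached (1/349) = 1. Collecting the sign flips along the way, the symbol is -1.

-1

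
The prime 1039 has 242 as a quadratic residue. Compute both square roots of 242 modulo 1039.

Since 1039 ≡ 3 (mod 4), a square root of 242 is 242^((1039+1)/4) = 242^260 mod 1039.
Repeated squaring: 242^2≡380, 242^4≡1018, 242^8≡441, 242^16≡188, 242^32≡18, 242^64≡324, 242^128≡37, 242^256≡330 (mod 1039).
242^260 = 242^(256+4) ≡ 343 (mod 1039).
Check: 343² = 117649 ≡ 242 (mod 1039). The two roots are 343 and 696.

343, 696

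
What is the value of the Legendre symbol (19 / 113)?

-1

Reciprocity: 19 ≡ 3 and 113 ≡ 1 (mod 4), so (19/113) = +(113/19).
Reduce top mod 19: now compute (18/19).
Pull out 2: since 19 ≡ 3 (mod 8), (2/19) = -1.
Reciprocity: 9 ≡ 1 and 19 ≡ 3 (mod 4), so (9/19) = +(19/9).
Reduce top mod 9: now compute (1/9).
Reached (1/9) = 1. Collecting the sign flips along the way, the symbol is -1.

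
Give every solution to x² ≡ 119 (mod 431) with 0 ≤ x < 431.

56, 375

Since 431 ≡ 3 (mod 4), a square root of 119 is 119^((431+1)/4) = 119^108 mod 431.
Repeated squaring: 119^2≡369, 119^4≡396, 119^8≡363, 119^16≡314, 119^32≡328, 119^64≡265 (mod 431).
119^108 = 119^(64+32+8+4) ≡ 375 (mod 431).
Check: 375² = 140625 ≡ 119 (mod 431). The two roots are 56 and 375.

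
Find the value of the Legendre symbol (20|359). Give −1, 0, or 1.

Euler's criterion: (20/359) ≡ 20^179 (mod 359).
20^2 ≡ 41 (mod 359)
20^4 ≡ 245 (mod 359)
20^8 ≡ 72 (mod 359)
20^16 ≡ 158 (mod 359)
20^32 ≡ 193 (mod 359)
20^64 ≡ 272 (mod 359)
20^128 ≡ 30 (mod 359)
20^179 = 20^(128+32+16+2+1) ≡ 1 (mod 359).
Result is 1, so (20/359) = 1.

1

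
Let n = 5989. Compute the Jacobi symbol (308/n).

Pull out 2^2: since 5989 ≡ 5 (mod 8), (2/5989) = -1, so (2/5989)^2 = +1.
Reciprocity: 77 ≡ 1 and 5989 ≡ 1 (mod 4), so (77/5989) = +(5989/77).
Reduce top mod 77: now compute (60/77).
Pull out 2^2: since 77 ≡ 5 (mod 8), (2/77) = -1, so (2/77)^2 = +1.
Reciprocity: 15 ≡ 3 and 77 ≡ 1 (mod 4), so (15/77) = +(77/15).
Reduce top mod 15: now compute (2/15).
Pull out 2: since 15 ≡ 7 (mod 8), (2/15) = +1.
Reached (1/15) = 1. Collecting the sign flips along the way, the symbol is +1.

1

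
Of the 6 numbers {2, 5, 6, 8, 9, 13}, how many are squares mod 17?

4

(2/17) = +1 → QR.
(5/17) = -1 → non-residue.
(6/17) = -1 → non-residue.
(8/17) = +1 → QR.
(9/17) = +1 → QR.
(13/17) = +1 → QR.
Total quadratic residues among the 6: 4.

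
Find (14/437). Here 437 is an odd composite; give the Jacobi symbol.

1

Pull out 2: since 437 ≡ 5 (mod 8), (2/437) = -1.
Reciprocity: 7 ≡ 3 and 437 ≡ 1 (mod 4), so (7/437) = +(437/7).
Reduce top mod 7: now compute (3/7).
Reciprocity: 3 ≡ 3 and 7 ≡ 3 (mod 4), so (3/7) = −(7/3).
Reduce top mod 3: now compute (1/3).
Reached (1/3) = 1. Collecting the sign flips along the way, the symbol is +1.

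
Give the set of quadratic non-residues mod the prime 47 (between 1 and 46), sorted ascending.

Square k = 1,…,23 (k and 47−k give the same square):
1²=1, 2²=4, 3²=9, 4²=16, 5²=25, 6²=36, 7²≡2, 8²≡17, 9²≡34, 10²≡6, 11²≡27, 12²≡3, 13²≡28, 14²≡8, 15²≡37, 16²≡21, 17²≡7, 18²≡42, 19²≡32, 20²≡24, 21²≡18, 22²≡14, 23²≡12 (mod 47).
The residues are {1, 2, 3, 4, 6, 7, 8, 9, 12, 14, 16, 17, 18, 21, 24, 25, 27, 28, 32, 34, 36, 37, 42}; the non-residues are the remaining 23 nonzero classes.

5 10 11 13 15 19 20 22 23 26 29 30 31 33 35 38 39 40 41 43 44 45 46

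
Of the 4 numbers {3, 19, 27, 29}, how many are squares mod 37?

(3/37) = +1 → QR.
(19/37) = -1 → non-residue.
(27/37) = +1 → QR.
(29/37) = -1 → non-residue.
Total quadratic residues among the 4: 2.

2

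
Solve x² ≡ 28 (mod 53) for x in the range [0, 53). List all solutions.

9, 44

53 ≡ 1 (mod 4), so we find a root by search.
Trying successive values, 9² = 81 ≡ 28 (mod 53). The other root is 53 − 9 = 44.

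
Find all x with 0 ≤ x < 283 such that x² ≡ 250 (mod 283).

120, 163

Since 283 ≡ 3 (mod 4), a square root of 250 is 250^((283+1)/4) = 250^71 mod 283.
Repeated squaring: 250^2≡240, 250^4≡151, 250^8≡161, 250^16≡168, 250^32≡207, 250^64≡116 (mod 283).
250^71 = 250^(64+4+2+1) ≡ 163 (mod 283).
Check: 163² = 26569 ≡ 250 (mod 283). The two roots are 120 and 163.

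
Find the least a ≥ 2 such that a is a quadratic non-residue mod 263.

(2/263) = +1, so 2 is a residue.
(3/263) = +1, so 3 is a residue.
(4/263) = +1, so 4 is a residue.
(5/263) = −1, so 5 is the smallest positive non-residue mod 263.

5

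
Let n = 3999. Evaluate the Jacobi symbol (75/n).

Reciprocity: 75 ≡ 3 and 3999 ≡ 3 (mod 4), so (75/3999) = −(3999/75).
Reduce top mod 75: now compute (24/75).
Pull out 2^3: since 75 ≡ 3 (mod 8), (2/75) = -1, so (2/75)^3 = -1.
Reciprocity: 3 ≡ 3 and 75 ≡ 3 (mod 4), so (3/75) = −(75/3).
Reduce top mod 3: now compute (0/3).
Top reduces to 0: gcd > 1, so the symbol is 0.

0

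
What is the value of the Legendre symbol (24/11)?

First reduce: 24 ≡ 2 (mod 11).
Pull out 2: since 11 ≡ 3 (mod 8), (2/11) = -1.
Reached (1/11) = 1. Collecting the sign flips along the way, the symbol is -1.

-1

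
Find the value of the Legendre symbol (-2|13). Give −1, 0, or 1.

Euler's criterion: (-2/13) ≡ 11^6 (mod 13).
11^2 ≡ 4 (mod 13)
11^4 ≡ 3 (mod 13)
11^6 = 11^(4+2) ≡ 12 (mod 13).
Result is 12 ≡ −1, so (-2/13) = −1.

-1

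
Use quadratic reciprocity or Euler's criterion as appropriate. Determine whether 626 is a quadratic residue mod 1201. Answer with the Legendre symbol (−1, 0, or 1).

-1

Pull out 2: since 1201 ≡ 1 (mod 8), (2/1201) = +1.
Reciprocity: 313 ≡ 1 and 1201 ≡ 1 (mod 4), so (313/1201) = +(1201/313).
Reduce top mod 313: now compute (262/313).
Pull out 2: since 313 ≡ 1 (mod 8), (2/313) = +1.
Reciprocity: 131 ≡ 3 and 313 ≡ 1 (mod 4), so (131/313) = +(313/131).
Reduce top mod 131: now compute (51/131).
Reciprocity: 51 ≡ 3 and 131 ≡ 3 (mod 4), so (51/131) = −(131/51).
Reduce top mod 51: now compute (29/51).
Reciprocity: 29 ≡ 1 and 51 ≡ 3 (mod 4), so (29/51) = +(51/29).
Reduce top mod 29: now compute (22/29).
Pull out 2: since 29 ≡ 5 (mod 8), (2/29) = -1.
Reciprocity: 11 ≡ 3 and 29 ≡ 1 (mod 4), so (11/29) = +(29/11).
Reduce top mod 11: now compute (7/11).
Reciprocity: 7 ≡ 3 and 11 ≡ 3 (mod 4), so (7/11) = −(11/7).
Reduce top mod 7: now compute (4/7).
Pull out 2^2: since 7 ≡ 7 (mod 8), (2/7) = +1, so (2/7)^2 = +1.
Reached (1/7) = 1. Collecting the sign flips along the way, the symbol is -1.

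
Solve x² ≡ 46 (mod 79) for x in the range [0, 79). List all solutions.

Since 79 ≡ 3 (mod 4), a square root of 46 is 46^((79+1)/4) = 46^20 mod 79.
Repeated squaring: 46^2≡62, 46^4≡52, 46^8≡18, 46^16≡8 (mod 79).
46^20 = 46^(16+4) ≡ 21 (mod 79).
Check: 21² = 441 ≡ 46 (mod 79). The two roots are 21 and 58.

21, 58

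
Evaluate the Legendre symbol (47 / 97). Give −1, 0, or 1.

Euler's criterion: (47/97) ≡ 47^48 (mod 97).
47^2 ≡ 75 (mod 97)
47^4 ≡ 96 (mod 97)
47^8 ≡ 1 (mod 97)
47^16 ≡ 1 (mod 97)
47^32 ≡ 1 (mod 97)
47^48 = 47^(32+16) ≡ 1 (mod 97).
Result is 1, so (47/97) = 1.

1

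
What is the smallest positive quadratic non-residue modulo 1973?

(2/1973) = −1, so 2 is the smallest positive non-residue mod 1973.

2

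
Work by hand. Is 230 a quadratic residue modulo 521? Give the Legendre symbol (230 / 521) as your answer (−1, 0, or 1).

-1

Euler's criterion: (230/521) ≡ 230^260 (mod 521).
230^2 ≡ 279 (mod 521)
230^4 ≡ 212 (mod 521)
230^8 ≡ 138 (mod 521)
230^16 ≡ 288 (mod 521)
230^32 ≡ 105 (mod 521)
230^64 ≡ 84 (mod 521)
230^128 ≡ 283 (mod 521)
230^256 ≡ 376 (mod 521)
230^260 = 230^(256+4) ≡ 520 (mod 521).
Result is 520 ≡ −1, so (230/521) = −1.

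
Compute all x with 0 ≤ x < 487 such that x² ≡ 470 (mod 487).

Since 487 ≡ 3 (mod 4), a square root of 470 is 470^((487+1)/4) = 470^122 mod 487.
Repeated squaring: 470^2≡289, 470^4≡244, 470^8≡122, 470^16≡274, 470^32≡78, 470^64≡240 (mod 487).
470^122 = 470^(64+32+16+8+2) ≡ 38 (mod 487).
Check: 38² = 1444 ≡ 470 (mod 487). The two roots are 38 and 449.

38, 449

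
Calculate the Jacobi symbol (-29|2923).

-1

First reduce: -29 ≡ 2894 (mod 2923).
Pull out 2: since 2923 ≡ 3 (mod 8), (2/2923) = -1.
Reciprocity: 1447 ≡ 3 and 2923 ≡ 3 (mod 4), so (1447/2923) = −(2923/1447).
Reduce top mod 1447: now compute (29/1447).
Reciprocity: 29 ≡ 1 and 1447 ≡ 3 (mod 4), so (29/1447) = +(1447/29).
Reduce top mod 29: now compute (26/29).
Pull out 2: since 29 ≡ 5 (mod 8), (2/29) = -1.
Reciprocity: 13 ≡ 1 and 29 ≡ 1 (mod 4), so (13/29) = +(29/13).
Reduce top mod 13: now compute (3/13).
Reciprocity: 3 ≡ 3 and 13 ≡ 1 (mod 4), so (3/13) = +(13/3).
Reduce top mod 3: now compute (1/3).
Reached (1/3) = 1. Collecting the sign flips along the way, the symbol is -1.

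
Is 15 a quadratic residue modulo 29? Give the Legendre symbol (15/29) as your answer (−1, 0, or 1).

-1

Euler's criterion: (15/29) ≡ 15^14 (mod 29).
15^2 ≡ 22 (mod 29)
15^4 ≡ 20 (mod 29)
15^8 ≡ 23 (mod 29)
15^14 = 15^(8+4+2) ≡ 28 (mod 29).
Result is 28 ≡ −1, so (15/29) = −1.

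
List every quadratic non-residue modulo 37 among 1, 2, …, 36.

2, 5, 6, 8, 13, 14, 15, 17, 18, 19, 20, 22, 23, 24, 29, 31, 32, 35

Square k = 1,…,18 (k and 37−k give the same square):
1²=1, 2²=4, 3²=9, 4²=16, 5²=25, 6²=36, 7²≡12, 8²≡27, 9²≡7, 10²≡26, 11²≡10, 12²≡33, 13²≡21, 14²≡11, 15²≡3, 16²≡34, 17²≡30, 18²≡28 (mod 37).
The residues are {1, 3, 4, 7, 9, 10, 11, 12, 16, 21, 25, 26, 27, 28, 30, 33, 34, 36}; the non-residues are the remaining 18 nonzero classes.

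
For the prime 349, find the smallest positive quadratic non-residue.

2

(2/349) = −1, so 2 is the smallest positive non-residue mod 349.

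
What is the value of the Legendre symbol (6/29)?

Pull out 2: since 29 ≡ 5 (mod 8), (2/29) = -1.
Reciprocity: 3 ≡ 3 and 29 ≡ 1 (mod 4), so (3/29) = +(29/3).
Reduce top mod 3: now compute (2/3).
Pull out 2: since 3 ≡ 3 (mod 8), (2/3) = -1.
Reached (1/3) = 1. Collecting the sign flips along the way, the symbol is +1.

1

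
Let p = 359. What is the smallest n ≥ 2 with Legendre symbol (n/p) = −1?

(2/359) = +1, so 2 is a residue.
(3/359) = +1, so 3 is a residue.
(4/359) = +1, so 4 is a residue.
(5/359) = +1, so 5 is a residue.
(6/359) = +1, so 6 is a residue.
(7/359) = −1, so 7 is the smallest positive non-residue mod 359.

7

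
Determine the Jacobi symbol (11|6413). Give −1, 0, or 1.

0

Reciprocity: 11 ≡ 3 and 6413 ≡ 1 (mod 4), so (11/6413) = +(6413/11).
Reduce top mod 11: now compute (0/11).
Top reduces to 0: gcd > 1, so the symbol is 0.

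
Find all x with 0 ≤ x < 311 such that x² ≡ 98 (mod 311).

151, 160

Since 311 ≡ 3 (mod 4), a square root of 98 is 98^((311+1)/4) = 98^78 mod 311.
Repeated squaring: 98^2≡274, 98^4≡125, 98^8≡75, 98^16≡27, 98^32≡107, 98^64≡253 (mod 311).
98^78 = 98^(64+8+4+2) ≡ 160 (mod 311).
Check: 160² = 25600 ≡ 98 (mod 311). The two roots are 151 and 160.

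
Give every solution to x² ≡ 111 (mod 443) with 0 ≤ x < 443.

Since 443 ≡ 3 (mod 4), a square root of 111 is 111^((443+1)/4) = 111^111 mod 443.
Repeated squaring: 111^2≡360, 111^4≡244, 111^8≡174, 111^16≡152, 111^32≡68, 111^64≡194 (mod 443).
111^111 = 111^(64+32+8+4+2+1) ≡ 221 (mod 443).
Check: 221² = 48841 ≡ 111 (mod 443). The two roots are 221 and 222.

221, 222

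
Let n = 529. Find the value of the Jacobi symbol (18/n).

1

Pull out 2: since 529 ≡ 1 (mod 8), (2/529) = +1.
Reciprocity: 9 ≡ 1 and 529 ≡ 1 (mod 4), so (9/529) = +(529/9).
Reduce top mod 9: now compute (7/9).
Reciprocity: 7 ≡ 3 and 9 ≡ 1 (mod 4), so (7/9) = +(9/7).
Reduce top mod 7: now compute (2/7).
Pull out 2: since 7 ≡ 7 (mod 8), (2/7) = +1.
Reached (1/7) = 1. Collecting the sign flips along the way, the symbol is +1.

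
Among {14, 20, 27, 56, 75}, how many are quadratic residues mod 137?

(14/137) = +1 → QR.
(20/137) = -1 → non-residue.
(27/137) = -1 → non-residue.
(56/137) = +1 → QR.
(75/137) = -1 → non-residue.
Total quadratic residues among the 5: 2.

2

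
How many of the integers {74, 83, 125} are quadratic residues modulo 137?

1

(74/137) = +1 → QR.
(83/137) = -1 → non-residue.
(125/137) = -1 → non-residue.
Total quadratic residues among the 3: 1.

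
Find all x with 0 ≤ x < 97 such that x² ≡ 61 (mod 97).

97 ≡ 1 (mod 4), so we find a root by search.
Trying successive values, 35² = 1225 ≡ 61 (mod 97). The other root is 97 − 35 = 62.

35, 62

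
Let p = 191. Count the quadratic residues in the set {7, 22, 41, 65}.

(7/191) = -1 → non-residue.
(22/191) = -1 → non-residue.
(41/191) = -1 → non-residue.
(65/191) = +1 → QR.
Total quadratic residues among the 4: 1.

1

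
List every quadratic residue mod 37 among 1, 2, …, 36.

1 3 4 7 9 10 11 12 16 21 25 26 27 28 30 33 34 36

Square k = 1,…,18 (k and 37−k give the same square):
1²=1, 2²=4, 3²=9, 4²=16, 5²=25, 6²=36, 7²≡12, 8²≡27, 9²≡7, 10²≡26, 11²≡10, 12²≡33, 13²≡21, 14²≡11, 15²≡3, 16²≡34, 17²≡30, 18²≡28 (mod 37).
So the quadratic residues mod 37 are {1, 3, 4, 7, 9, 10, 11, 12, 16, 21, 25, 26, 27, 28, 30, 33, 34, 36}.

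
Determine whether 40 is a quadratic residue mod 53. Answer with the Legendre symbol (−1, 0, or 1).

Pull out 2^3: since 53 ≡ 5 (mod 8), (2/53) = -1, so (2/53)^3 = -1.
Reciprocity: 5 ≡ 1 and 53 ≡ 1 (mod 4), so (5/53) = +(53/5).
Reduce top mod 5: now compute (3/5).
Reciprocity: 3 ≡ 3 and 5 ≡ 1 (mod 4), so (3/5) = +(5/3).
Reduce top mod 3: now compute (2/3).
Pull out 2: since 3 ≡ 3 (mod 8), (2/3) = -1.
Reached (1/3) = 1. Collecting the sign flips along the way, the symbol is +1.

1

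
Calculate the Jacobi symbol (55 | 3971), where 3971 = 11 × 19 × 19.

Reciprocity: 55 ≡ 3 and 3971 ≡ 3 (mod 4), so (55/3971) = −(3971/55).
Reduce top mod 55: now compute (11/55).
Reciprocity: 11 ≡ 3 and 55 ≡ 3 (mod 4), so (11/55) = −(55/11).
Reduce top mod 11: now compute (0/11).
Top reduces to 0: gcd > 1, so the symbol is 0.

0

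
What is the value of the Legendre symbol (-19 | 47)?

Euler's criterion: (-19/47) ≡ 28^23 (mod 47).
28^2 ≡ 32 (mod 47)
28^4 ≡ 37 (mod 47)
28^8 ≡ 6 (mod 47)
28^16 ≡ 36 (mod 47)
28^23 = 28^(16+4+2+1) ≡ 1 (mod 47).
Result is 1, so (-19/47) = 1.

1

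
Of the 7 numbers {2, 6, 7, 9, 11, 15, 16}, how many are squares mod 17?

4

(2/17) = +1 → QR.
(6/17) = -1 → non-residue.
(7/17) = -1 → non-residue.
(9/17) = +1 → QR.
(11/17) = -1 → non-residue.
(15/17) = +1 → QR.
(16/17) = +1 → QR.
Total quadratic residues among the 7: 4.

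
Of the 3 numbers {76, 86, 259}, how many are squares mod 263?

1

(76/263) = -1 → non-residue.
(86/263) = +1 → QR.
(259/263) = -1 → non-residue.
Total quadratic residues among the 3: 1.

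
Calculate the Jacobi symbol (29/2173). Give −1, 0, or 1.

Reciprocity: 29 ≡ 1 and 2173 ≡ 1 (mod 4), so (29/2173) = +(2173/29).
Reduce top mod 29: now compute (27/29).
Reciprocity: 27 ≡ 3 and 29 ≡ 1 (mod 4), so (27/29) = +(29/27).
Reduce top mod 27: now compute (2/27).
Pull out 2: since 27 ≡ 3 (mod 8), (2/27) = -1.
Reached (1/27) = 1. Collecting the sign flips along the way, the symbol is -1.

-1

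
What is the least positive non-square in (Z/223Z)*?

(2/223) = +1, so 2 is a residue.
(3/223) = −1, so 3 is the smallest positive non-residue mod 223.

3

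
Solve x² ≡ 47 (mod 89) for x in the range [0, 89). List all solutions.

89 ≡ 1 (mod 4), so we find a root by search.
Trying successive values, 15² = 225 ≡ 47 (mod 89). The other root is 89 − 15 = 74.

15, 74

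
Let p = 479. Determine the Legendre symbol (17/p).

-1

Reciprocity: 17 ≡ 1 and 479 ≡ 3 (mod 4), so (17/479) = +(479/17).
Reduce top mod 17: now compute (3/17).
Reciprocity: 3 ≡ 3 and 17 ≡ 1 (mod 4), so (3/17) = +(17/3).
Reduce top mod 3: now compute (2/3).
Pull out 2: since 3 ≡ 3 (mod 8), (2/3) = -1.
Reached (1/3) = 1. Collecting the sign flips along the way, the symbol is -1.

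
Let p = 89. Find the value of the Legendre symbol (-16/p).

First reduce: -16 ≡ 73 (mod 89).
Reciprocity: 73 ≡ 1 and 89 ≡ 1 (mod 4), so (73/89) = +(89/73).
Reduce top mod 73: now compute (16/73).
Pull out 2^4: since 73 ≡ 1 (mod 8), (2/73) = +1, so (2/73)^4 = +1.
Reached (1/73) = 1. Collecting the sign flips along the way, the symbol is +1.

1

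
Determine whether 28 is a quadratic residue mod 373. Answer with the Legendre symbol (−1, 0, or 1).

Euler's criterion: (28/373) ≡ 28^186 (mod 373).
28^2 ≡ 38 (mod 373)
28^4 ≡ 325 (mod 373)
28^8 ≡ 66 (mod 373)
28^16 ≡ 253 (mod 373)
28^32 ≡ 226 (mod 373)
28^64 ≡ 348 (mod 373)
28^128 ≡ 252 (mod 373)
28^186 = 28^(128+32+16+8+2) ≡ 1 (mod 373).
Result is 1, so (28/373) = 1.

1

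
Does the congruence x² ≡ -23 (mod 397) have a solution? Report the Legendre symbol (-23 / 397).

First reduce: -23 ≡ 374 (mod 397).
Pull out 2: since 397 ≡ 5 (mod 8), (2/397) = -1.
Reciprocity: 187 ≡ 3 and 397 ≡ 1 (mod 4), so (187/397) = +(397/187).
Reduce top mod 187: now compute (23/187).
Reciprocity: 23 ≡ 3 and 187 ≡ 3 (mod 4), so (23/187) = −(187/23).
Reduce top mod 23: now compute (3/23).
Reciprocity: 3 ≡ 3 and 23 ≡ 3 (mod 4), so (3/23) = −(23/3).
Reduce top mod 3: now compute (2/3).
Pull out 2: since 3 ≡ 3 (mod 8), (2/3) = -1.
Reached (1/3) = 1. Collecting the sign flips along the way, the symbol is +1.

1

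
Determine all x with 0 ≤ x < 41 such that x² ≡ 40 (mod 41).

41 ≡ 1 (mod 4), so we find a root by search.
Trying successive values, 9² = 81 ≡ 40 (mod 41). The other root is 41 − 9 = 32.

9, 32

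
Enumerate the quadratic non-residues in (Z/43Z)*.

2,3,5,7,8,12,18,19,20,22,26,27,28,29,30,32,33,34,37,39,42

Square k = 1,…,21 (k and 43−k give the same square):
1²=1, 2²=4, 3²=9, 4²=16, 5²=25, 6²=36, 7²≡6, 8²≡21, 9²≡38, 10²≡14, 11²≡35, 12²≡15, 13²≡40, 14²≡24, 15²≡10, 16²≡41, 17²≡31, 18²≡23, 19²≡17, 20²≡13, 21²≡11 (mod 43).
The residues are {1, 4, 6, 9, 10, 11, 13, 14, 15, 16, 17, 21, 23, 24, 25, 31, 35, 36, 38, 40, 41}; the non-residues are the remaining 21 nonzero classes.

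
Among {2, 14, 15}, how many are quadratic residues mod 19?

(2/19) = -1 → non-residue.
(14/19) = -1 → non-residue.
(15/19) = -1 → non-residue.
Total quadratic residues among the 3: 0.

0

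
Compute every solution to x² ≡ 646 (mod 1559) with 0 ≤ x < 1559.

Since 1559 ≡ 3 (mod 4), a square root of 646 is 646^((1559+1)/4) = 646^390 mod 1559.
Repeated squaring: 646^2≡1063, 646^4≡1253, 646^8≡96, 646^16≡1421, 646^32≡336, 646^64≡648, 646^128≡533, 646^256≡351 (mod 1559).
646^390 = 646^(256+128+4+2) ≡ 100 (mod 1559).
Check: 100² = 10000 ≡ 646 (mod 1559). The two roots are 100 and 1459.

100, 1459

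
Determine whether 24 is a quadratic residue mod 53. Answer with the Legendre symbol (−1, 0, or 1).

1

Euler's criterion: (24/53) ≡ 24^26 (mod 53).
24^2 ≡ 46 (mod 53)
24^4 ≡ 49 (mod 53)
24^8 ≡ 16 (mod 53)
24^16 ≡ 44 (mod 53)
24^26 = 24^(16+8+2) ≡ 1 (mod 53).
Result is 1, so (24/53) = 1.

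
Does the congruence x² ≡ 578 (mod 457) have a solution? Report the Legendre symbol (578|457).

First reduce: 578 ≡ 121 (mod 457).
Reciprocity: 121 ≡ 1 and 457 ≡ 1 (mod 4), so (121/457) = +(457/121).
Reduce top mod 121: now compute (94/121).
Pull out 2: since 121 ≡ 1 (mod 8), (2/121) = +1.
Reciprocity: 47 ≡ 3 and 121 ≡ 1 (mod 4), so (47/121) = +(121/47).
Reduce top mod 47: now compute (27/47).
Reciprocity: 27 ≡ 3 and 47 ≡ 3 (mod 4), so (27/47) = −(47/27).
Reduce top mod 27: now compute (20/27).
Pull out 2^2: since 27 ≡ 3 (mod 8), (2/27) = -1, so (2/27)^2 = +1.
Reciprocity: 5 ≡ 1 and 27 ≡ 3 (mod 4), so (5/27) = +(27/5).
Reduce top mod 5: now compute (2/5).
Pull out 2: since 5 ≡ 5 (mod 8), (2/5) = -1.
Reached (1/5) = 1. Collecting the sign flips along the way, the symbol is +1.

1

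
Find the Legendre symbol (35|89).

-1

Euler's criterion: (35/89) ≡ 35^44 (mod 89).
35^2 ≡ 68 (mod 89)
35^4 ≡ 85 (mod 89)
35^8 ≡ 16 (mod 89)
35^16 ≡ 78 (mod 89)
35^32 ≡ 32 (mod 89)
35^44 = 35^(32+8+4) ≡ 88 (mod 89).
Result is 88 ≡ −1, so (35/89) = −1.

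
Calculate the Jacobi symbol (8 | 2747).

Pull out 2^3: since 2747 ≡ 3 (mod 8), (2/2747) = -1, so (2/2747)^3 = -1.
Reached (1/2747) = 1. Collecting the sign flips along the way, the symbol is -1.

-1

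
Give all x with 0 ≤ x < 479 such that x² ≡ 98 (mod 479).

Since 479 ≡ 3 (mod 4), a square root of 98 is 98^((479+1)/4) = 98^120 mod 479.
Repeated squaring: 98^2≡24, 98^4≡97, 98^8≡308, 98^16≡22, 98^32≡5, 98^64≡25 (mod 479).
98^120 = 98^(64+32+16+8) ≡ 128 (mod 479).
Check: 128² = 16384 ≡ 98 (mod 479). The two roots are 128 and 351.

128, 351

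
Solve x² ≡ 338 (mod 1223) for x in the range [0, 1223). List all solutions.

Since 1223 ≡ 3 (mod 4), a square root of 338 is 338^((1223+1)/4) = 338^306 mod 1223.
Repeated squaring: 338^2≡505, 338^4≡641, 338^8≡1176, 338^16≡986, 338^32≡1134, 338^64≡583, 338^128≡1118, 338^256≡18 (mod 1223).
338^306 = 338^(256+32+16+2) ≡ 768 (mod 1223).
Check: 768² = 589824 ≡ 338 (mod 1223). The two roots are 455 and 768.

455, 768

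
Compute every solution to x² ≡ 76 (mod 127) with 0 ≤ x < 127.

40, 87

Since 127 ≡ 3 (mod 4), a square root of 76 is 76^((127+1)/4) = 76^32 mod 127.
Repeated squaring: 76^2≡61, 76^4≡38, 76^8≡47, 76^16≡50, 76^32≡87 (mod 127).
76^32 = 76^(32) ≡ 87 (mod 127).
Check: 87² = 7569 ≡ 76 (mod 127). The two roots are 40 and 87.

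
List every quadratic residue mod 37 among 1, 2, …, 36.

Square k = 1,…,18 (k and 37−k give the same square):
1²=1, 2²=4, 3²=9, 4²=16, 5²=25, 6²=36, 7²≡12, 8²≡27, 9²≡7, 10²≡26, 11²≡10, 12²≡33, 13²≡21, 14²≡11, 15²≡3, 16²≡34, 17²≡30, 18²≡28 (mod 37).
So the quadratic residues mod 37 are {1, 3, 4, 7, 9, 10, 11, 12, 16, 21, 25, 26, 27, 28, 30, 33, 34, 36}.

1,3,4,7,9,10,11,12,16,21,25,26,27,28,30,33,34,36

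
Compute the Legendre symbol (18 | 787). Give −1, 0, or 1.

-1

Pull out 2: since 787 ≡ 3 (mod 8), (2/787) = -1.
Reciprocity: 9 ≡ 1 and 787 ≡ 3 (mod 4), so (9/787) = +(787/9).
Reduce top mod 9: now compute (4/9).
Pull out 2^2: since 9 ≡ 1 (mod 8), (2/9) = +1, so (2/9)^2 = +1.
Reached (1/9) = 1. Collecting the sign flips along the way, the symbol is -1.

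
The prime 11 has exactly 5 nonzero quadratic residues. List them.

Square k = 1,…,5 (k and 11−k give the same square):
1²=1, 2²=4, 3²=9, 4²≡5, 5²≡3 (mod 11).
So the quadratic residues mod 11 are {1, 3, 4, 5, 9}.

1, 3, 4, 5, 9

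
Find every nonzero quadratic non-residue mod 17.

Square k = 1,…,8 (k and 17−k give the same square):
1²=1, 2²=4, 3²=9, 4²=16, 5²≡8, 6²≡2, 7²≡15, 8²≡13 (mod 17).
The residues are {1, 2, 4, 8, 9, 13, 15, 16}; the non-residues are the remaining 8 nonzero classes.

3 5 6 7 10 11 12 14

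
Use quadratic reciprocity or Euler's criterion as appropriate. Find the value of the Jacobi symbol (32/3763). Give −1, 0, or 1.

-1

Pull out 2^5: since 3763 ≡ 3 (mod 8), (2/3763) = -1, so (2/3763)^5 = -1.
Reached (1/3763) = 1. Collecting the sign flips along the way, the symbol is -1.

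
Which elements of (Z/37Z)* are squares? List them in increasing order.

1 3 4 7 9 10 11 12 16 21 25 26 27 28 30 33 34 36

Square k = 1,…,18 (k and 37−k give the same square):
1²=1, 2²=4, 3²=9, 4²=16, 5²=25, 6²=36, 7²≡12, 8²≡27, 9²≡7, 10²≡26, 11²≡10, 12²≡33, 13²≡21, 14²≡11, 15²≡3, 16²≡34, 17²≡30, 18²≡28 (mod 37).
So the quadratic residues mod 37 are {1, 3, 4, 7, 9, 10, 11, 12, 16, 21, 25, 26, 27, 28, 30, 33, 34, 36}.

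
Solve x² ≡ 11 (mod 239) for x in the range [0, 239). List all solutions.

Since 239 ≡ 3 (mod 4), a square root of 11 is 11^((239+1)/4) = 11^60 mod 239.
Repeated squaring: 11^2≡121, 11^4≡62, 11^8≡20, 11^16≡161, 11^32≡109 (mod 239).
11^60 = 11^(32+16+8+4) ≡ 49 (mod 239).
Check: 49² = 2401 ≡ 11 (mod 239). The two roots are 49 and 190.

49, 190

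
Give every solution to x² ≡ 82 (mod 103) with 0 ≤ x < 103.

Since 103 ≡ 3 (mod 4), a square root of 82 is 82^((103+1)/4) = 82^26 mod 103.
Repeated squaring: 82^2≡29, 82^4≡17, 82^8≡83, 82^16≡91 (mod 103).
82^26 = 82^(16+8+2) ≡ 59 (mod 103).
Check: 59² = 3481 ≡ 82 (mod 103). The two roots are 44 and 59.

44, 59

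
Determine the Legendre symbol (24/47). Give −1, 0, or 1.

1

Euler's criterion: (24/47) ≡ 24^23 (mod 47).
24^2 ≡ 12 (mod 47)
24^4 ≡ 3 (mod 47)
24^8 ≡ 9 (mod 47)
24^16 ≡ 34 (mod 47)
24^23 = 24^(16+4+2+1) ≡ 1 (mod 47).
Result is 1, so (24/47) = 1.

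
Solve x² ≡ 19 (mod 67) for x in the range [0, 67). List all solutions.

Since 67 ≡ 3 (mod 4), a square root of 19 is 19^((67+1)/4) = 19^17 mod 67.
Repeated squaring: 19^2≡26, 19^4≡6, 19^8≡36, 19^16≡23 (mod 67).
19^17 = 19^(16+1) ≡ 35 (mod 67).
Check: 35² = 1225 ≡ 19 (mod 67). The two roots are 32 and 35.

32, 35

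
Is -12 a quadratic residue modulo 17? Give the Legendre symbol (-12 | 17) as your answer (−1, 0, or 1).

First reduce: -12 ≡ 5 (mod 17).
Reciprocity: 5 ≡ 1 and 17 ≡ 1 (mod 4), so (5/17) = +(17/5).
Reduce top mod 5: now compute (2/5).
Pull out 2: since 5 ≡ 5 (mod 8), (2/5) = -1.
Reached (1/5) = 1. Collecting the sign flips along the way, the symbol is -1.

-1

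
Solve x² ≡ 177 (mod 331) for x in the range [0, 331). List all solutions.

138, 193

Since 331 ≡ 3 (mod 4), a square root of 177 is 177^((331+1)/4) = 177^83 mod 331.
Repeated squaring: 177^2≡215, 177^4≡216, 177^8≡316, 177^16≡225, 177^32≡313, 177^64≡324 (mod 331).
177^83 = 177^(64+16+2+1) ≡ 193 (mod 331).
Check: 193² = 37249 ≡ 177 (mod 331). The two roots are 138 and 193.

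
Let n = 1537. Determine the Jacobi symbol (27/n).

1

Reciprocity: 27 ≡ 3 and 1537 ≡ 1 (mod 4), so (27/1537) = +(1537/27).
Reduce top mod 27: now compute (25/27).
Reciprocity: 25 ≡ 1 and 27 ≡ 3 (mod 4), so (25/27) = +(27/25).
Reduce top mod 25: now compute (2/25).
Pull out 2: since 25 ≡ 1 (mod 8), (2/25) = +1.
Reached (1/25) = 1. Collecting the sign flips along the way, the symbol is +1.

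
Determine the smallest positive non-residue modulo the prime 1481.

(2/1481) = +1, so 2 is a residue.
(3/1481) = −1, so 3 is the smallest positive non-residue mod 1481.

3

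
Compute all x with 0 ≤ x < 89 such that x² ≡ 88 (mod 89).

89 ≡ 1 (mod 4), so we find a root by search.
Trying successive values, 34² = 1156 ≡ 88 (mod 89). The other root is 89 − 34 = 55.

34, 55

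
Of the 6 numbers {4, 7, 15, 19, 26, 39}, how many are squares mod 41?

2

(4/41) = +1 → QR.
(7/41) = -1 → non-residue.
(15/41) = -1 → non-residue.
(19/41) = -1 → non-residue.
(26/41) = -1 → non-residue.
(39/41) = +1 → QR.
Total quadratic residues among the 6: 2.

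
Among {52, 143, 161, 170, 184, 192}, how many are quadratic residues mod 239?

3

(52/239) = -1 → non-residue.
(143/239) = -1 → non-residue.
(161/239) = +1 → QR.
(170/239) = +1 → QR.
(184/239) = -1 → non-residue.
(192/239) = +1 → QR.
Total quadratic residues among the 6: 3.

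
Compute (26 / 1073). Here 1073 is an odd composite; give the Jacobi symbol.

-1

Pull out 2: since 1073 ≡ 1 (mod 8), (2/1073) = +1.
Reciprocity: 13 ≡ 1 and 1073 ≡ 1 (mod 4), so (13/1073) = +(1073/13).
Reduce top mod 13: now compute (7/13).
Reciprocity: 7 ≡ 3 and 13 ≡ 1 (mod 4), so (7/13) = +(13/7).
Reduce top mod 7: now compute (6/7).
Pull out 2: since 7 ≡ 7 (mod 8), (2/7) = +1.
Reciprocity: 3 ≡ 3 and 7 ≡ 3 (mod 4), so (3/7) = −(7/3).
Reduce top mod 3: now compute (1/3).
Reached (1/3) = 1. Collecting the sign flips along the way, the symbol is -1.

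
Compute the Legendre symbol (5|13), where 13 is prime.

-1

Reciprocity: 5 ≡ 1 and 13 ≡ 1 (mod 4), so (5/13) = +(13/5).
Reduce top mod 5: now compute (3/5).
Reciprocity: 3 ≡ 3 and 5 ≡ 1 (mod 4), so (3/5) = +(5/3).
Reduce top mod 3: now compute (2/3).
Pull out 2: since 3 ≡ 3 (mod 8), (2/3) = -1.
Reached (1/3) = 1. Collecting the sign flips along the way, the symbol is -1.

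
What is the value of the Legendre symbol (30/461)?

1

Euler's criterion: (30/461) ≡ 30^230 (mod 461).
30^2 ≡ 439 (mod 461)
30^4 ≡ 23 (mod 461)
30^8 ≡ 68 (mod 461)
30^16 ≡ 14 (mod 461)
30^32 ≡ 196 (mod 461)
30^64 ≡ 153 (mod 461)
30^128 ≡ 359 (mod 461)
30^230 = 30^(128+64+32+4+2) ≡ 1 (mod 461).
Result is 1, so (30/461) = 1.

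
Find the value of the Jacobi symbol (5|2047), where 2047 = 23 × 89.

Reciprocity: 5 ≡ 1 and 2047 ≡ 3 (mod 4), so (5/2047) = +(2047/5).
Reduce top mod 5: now compute (2/5).
Pull out 2: since 5 ≡ 5 (mod 8), (2/5) = -1.
Reached (1/5) = 1. Collecting the sign flips along the way, the symbol is -1.

-1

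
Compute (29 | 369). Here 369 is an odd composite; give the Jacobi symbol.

Reciprocity: 29 ≡ 1 and 369 ≡ 1 (mod 4), so (29/369) = +(369/29).
Reduce top mod 29: now compute (21/29).
Reciprocity: 21 ≡ 1 and 29 ≡ 1 (mod 4), so (21/29) = +(29/21).
Reduce top mod 21: now compute (8/21).
Pull out 2^3: since 21 ≡ 5 (mod 8), (2/21) = -1, so (2/21)^3 = -1.
Reached (1/21) = 1. Collecting the sign flips along the way, the symbol is -1.

-1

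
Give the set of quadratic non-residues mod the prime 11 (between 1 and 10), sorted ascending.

2, 6, 7, 8, 10

Square k = 1,…,5 (k and 11−k give the same square):
1²=1, 2²=4, 3²=9, 4²≡5, 5²≡3 (mod 11).
The residues are {1, 3, 4, 5, 9}; the non-residues are the remaining 5 nonzero classes.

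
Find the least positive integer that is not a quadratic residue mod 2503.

(2/2503) = +1, so 2 is a residue.
(3/2503) = −1, so 3 is the smallest positive non-residue mod 2503.

3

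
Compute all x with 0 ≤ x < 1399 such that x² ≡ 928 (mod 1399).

Since 1399 ≡ 3 (mod 4), a square root of 928 is 928^((1399+1)/4) = 928^350 mod 1399.
Repeated squaring: 928^2≡799, 928^4≡457, 928^8≡398, 928^16≡317, 928^32≡1160, 928^64≡1161, 928^128≡684, 928^256≡590 (mod 1399).
928^350 = 928^(256+64+16+8+4+2) ≡ 539 (mod 1399).
Check: 539² = 290521 ≡ 928 (mod 1399). The two roots are 539 and 860.

539, 860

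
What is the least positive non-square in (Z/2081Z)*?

3

(2/2081) = +1, so 2 is a residue.
(3/2081) = −1, so 3 is the smallest positive non-residue mod 2081.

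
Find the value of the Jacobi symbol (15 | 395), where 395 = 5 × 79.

0

Reciprocity: 15 ≡ 3 and 395 ≡ 3 (mod 4), so (15/395) = −(395/15).
Reduce top mod 15: now compute (5/15).
Reciprocity: 5 ≡ 1 and 15 ≡ 3 (mod 4), so (5/15) = +(15/5).
Reduce top mod 5: now compute (0/5).
Top reduces to 0: gcd > 1, so the symbol is 0.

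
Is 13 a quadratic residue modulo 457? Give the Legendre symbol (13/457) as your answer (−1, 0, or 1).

-1

Reciprocity: 13 ≡ 1 and 457 ≡ 1 (mod 4), so (13/457) = +(457/13).
Reduce top mod 13: now compute (2/13).
Pull out 2: since 13 ≡ 5 (mod 8), (2/13) = -1.
Reached (1/13) = 1. Collecting the sign flips along the way, the symbol is -1.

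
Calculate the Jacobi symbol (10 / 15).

Pull out 2: since 15 ≡ 7 (mod 8), (2/15) = +1.
Reciprocity: 5 ≡ 1 and 15 ≡ 3 (mod 4), so (5/15) = +(15/5).
Reduce top mod 5: now compute (0/5).
Top reduces to 0: gcd > 1, so the symbol is 0.

0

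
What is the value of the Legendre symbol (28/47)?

1

Pull out 2^2: since 47 ≡ 7 (mod 8), (2/47) = +1, so (2/47)^2 = +1.
Reciprocity: 7 ≡ 3 and 47 ≡ 3 (mod 4), so (7/47) = −(47/7).
Reduce top mod 7: now compute (5/7).
Reciprocity: 5 ≡ 1 and 7 ≡ 3 (mod 4), so (5/7) = +(7/5).
Reduce top mod 5: now compute (2/5).
Pull out 2: since 5 ≡ 5 (mod 8), (2/5) = -1.
Reached (1/5) = 1. Collecting the sign flips along the way, the symbol is +1.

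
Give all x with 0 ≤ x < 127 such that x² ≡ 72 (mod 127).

Since 127 ≡ 3 (mod 4), a square root of 72 is 72^((127+1)/4) = 72^32 mod 127.
Repeated squaring: 72^2≡104, 72^4≡21, 72^8≡60, 72^16≡44, 72^32≡31 (mod 127).
72^32 = 72^(32) ≡ 31 (mod 127).
Check: 31² = 961 ≡ 72 (mod 127). The two roots are 31 and 96.

31, 96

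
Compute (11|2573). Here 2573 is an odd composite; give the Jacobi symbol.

-1

Reciprocity: 11 ≡ 3 and 2573 ≡ 1 (mod 4), so (11/2573) = +(2573/11).
Reduce top mod 11: now compute (10/11).
Pull out 2: since 11 ≡ 3 (mod 8), (2/11) = -1.
Reciprocity: 5 ≡ 1 and 11 ≡ 3 (mod 4), so (5/11) = +(11/5).
Reduce top mod 5: now compute (1/5).
Reached (1/5) = 1. Collecting the sign flips along the way, the symbol is -1.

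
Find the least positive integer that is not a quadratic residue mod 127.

(2/127) = +1, so 2 is a residue.
(3/127) = −1, so 3 is the smallest positive non-residue mod 127.

3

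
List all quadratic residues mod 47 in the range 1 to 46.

Square k = 1,…,23 (k and 47−k give the same square):
1²=1, 2²=4, 3²=9, 4²=16, 5²=25, 6²=36, 7²≡2, 8²≡17, 9²≡34, 10²≡6, 11²≡27, 12²≡3, 13²≡28, 14²≡8, 15²≡37, 16²≡21, 17²≡7, 18²≡42, 19²≡32, 20²≡24, 21²≡18, 22²≡14, 23²≡12 (mod 47).
So the quadratic residues mod 47 are {1, 2, 3, 4, 6, 7, 8, 9, 12, 14, 16, 17, 18, 21, 24, 25, 27, 28, 32, 34, 36, 37, 42}.

1 2 3 4 6 7 8 9 12 14 16 17 18 21 24 25 27 28 32 34 36 37 42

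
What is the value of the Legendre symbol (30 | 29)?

First reduce: 30 ≡ 1 (mod 29).
Reached (1/29) = 1. Collecting the sign flips along the way, the symbol is +1.

1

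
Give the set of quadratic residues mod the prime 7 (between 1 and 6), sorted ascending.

1,2,4

Square k = 1,…,3 (k and 7−k give the same square):
1²=1, 2²=4, 3²≡2 (mod 7).
So the quadratic residues mod 7 are {1, 2, 4}.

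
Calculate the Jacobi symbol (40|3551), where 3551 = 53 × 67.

1

Pull out 2^3: since 3551 ≡ 7 (mod 8), (2/3551) = +1, so (2/3551)^3 = +1.
Reciprocity: 5 ≡ 1 and 3551 ≡ 3 (mod 4), so (5/3551) = +(3551/5).
Reduce top mod 5: now compute (1/5).
Reached (1/5) = 1. Collecting the sign flips along the way, the symbol is +1.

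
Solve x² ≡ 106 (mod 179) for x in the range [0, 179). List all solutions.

74, 105

Since 179 ≡ 3 (mod 4), a square root of 106 is 106^((179+1)/4) = 106^45 mod 179.
Repeated squaring: 106^2≡138, 106^4≡70, 106^8≡67, 106^16≡14, 106^32≡17 (mod 179).
106^45 = 106^(32+8+4+1) ≡ 74 (mod 179).
Check: 74² = 5476 ≡ 106 (mod 179). The two roots are 74 and 105.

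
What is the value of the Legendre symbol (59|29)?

1

First reduce: 59 ≡ 1 (mod 29).
Reached (1/29) = 1. Collecting the sign flips along the way, the symbol is +1.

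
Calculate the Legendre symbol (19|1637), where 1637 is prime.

-1

Reciprocity: 19 ≡ 3 and 1637 ≡ 1 (mod 4), so (19/1637) = +(1637/19).
Reduce top mod 19: now compute (3/19).
Reciprocity: 3 ≡ 3 and 19 ≡ 3 (mod 4), so (3/19) = −(19/3).
Reduce top mod 3: now compute (1/3).
Reached (1/3) = 1. Collecting the sign flips along the way, the symbol is -1.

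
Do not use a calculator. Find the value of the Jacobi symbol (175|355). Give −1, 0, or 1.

Reciprocity: 175 ≡ 3 and 355 ≡ 3 (mod 4), so (175/355) = −(355/175).
Reduce top mod 175: now compute (5/175).
Reciprocity: 5 ≡ 1 and 175 ≡ 3 (mod 4), so (5/175) = +(175/5).
Reduce top mod 5: now compute (0/5).
Top reduces to 0: gcd > 1, so the symbol is 0.

0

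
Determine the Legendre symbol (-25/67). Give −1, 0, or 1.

-1

Euler's criterion: (-25/67) ≡ 42^33 (mod 67).
42^2 ≡ 22 (mod 67)
42^4 ≡ 15 (mod 67)
42^8 ≡ 24 (mod 67)
42^16 ≡ 40 (mod 67)
42^32 ≡ 59 (mod 67)
42^33 = 42^(32+1) ≡ 66 (mod 67).
Result is 66 ≡ −1, so (-25/67) = −1.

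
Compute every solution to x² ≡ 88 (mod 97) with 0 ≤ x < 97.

97 ≡ 1 (mod 4), so we find a root by search.
Trying successive values, 31² = 961 ≡ 88 (mod 97). The other root is 97 − 31 = 66.

31, 66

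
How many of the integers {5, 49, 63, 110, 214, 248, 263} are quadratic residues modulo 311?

(5/311) = +1 → QR.
(49/311) = +1 → QR.
(63/311) = +1 → QR.
(110/311) = -1 → non-residue.
(214/311) = +1 → QR.
(248/311) = -1 → non-residue.
(263/311) = -1 → non-residue.
Total quadratic residues among the 7: 4.

4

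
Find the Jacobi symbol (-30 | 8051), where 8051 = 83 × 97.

First reduce: -30 ≡ 8021 (mod 8051).
Reciprocity: 8021 ≡ 1 and 8051 ≡ 3 (mod 4), so (8021/8051) = +(8051/8021).
Reduce top mod 8021: now compute (30/8021).
Pull out 2: since 8021 ≡ 5 (mod 8), (2/8021) = -1.
Reciprocity: 15 ≡ 3 and 8021 ≡ 1 (mod 4), so (15/8021) = +(8021/15).
Reduce top mod 15: now compute (11/15).
Reciprocity: 11 ≡ 3 and 15 ≡ 3 (mod 4), so (11/15) = −(15/11).
Reduce top mod 11: now compute (4/11).
Pull out 2^2: since 11 ≡ 3 (mod 8), (2/11) = -1, so (2/11)^2 = +1.
Reached (1/11) = 1. Collecting the sign flips along the way, the symbol is +1.

1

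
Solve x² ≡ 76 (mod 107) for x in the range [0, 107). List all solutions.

Since 107 ≡ 3 (mod 4), a square root of 76 is 76^((107+1)/4) = 76^27 mod 107.
Repeated squaring: 76^2≡105, 76^4≡4, 76^8≡16, 76^16≡42 (mod 107).
76^27 = 76^(16+8+2+1) ≡ 41 (mod 107).
Check: 41² = 1681 ≡ 76 (mod 107). The two roots are 41 and 66.

41, 66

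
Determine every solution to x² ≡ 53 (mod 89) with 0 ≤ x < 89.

89 ≡ 1 (mod 4), so we find a root by search.
Trying successive values, 26² = 676 ≡ 53 (mod 89). The other root is 89 − 26 = 63.

26, 63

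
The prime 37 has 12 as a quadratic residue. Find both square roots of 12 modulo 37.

7, 30

37 ≡ 1 (mod 4), so we find a root by search.
Trying successive values, 7² = 49 ≡ 12 (mod 37). The other root is 37 − 7 = 30.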